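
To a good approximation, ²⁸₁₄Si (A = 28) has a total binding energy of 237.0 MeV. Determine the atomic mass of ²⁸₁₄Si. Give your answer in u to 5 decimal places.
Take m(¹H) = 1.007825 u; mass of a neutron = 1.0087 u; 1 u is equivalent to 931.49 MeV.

27.97692 u

Mass defect = 237.0 MeV / (931.49 MeV/u) = 0.2544311 u
Constituent mass = 14(1.007825) + 14(1.0087) = 28.231350 u
Atomic mass = 28.231350 − 0.2544311 = 27.9769189 u ≈ 27.97692 u (to 5 decimal places)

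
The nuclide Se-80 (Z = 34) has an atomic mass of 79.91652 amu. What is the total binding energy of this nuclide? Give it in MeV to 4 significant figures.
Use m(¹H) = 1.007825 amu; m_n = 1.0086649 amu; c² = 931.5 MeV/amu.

Mass of separated nucleons = 34(1.007825) + 46(1.0086649) = 34.266050 + 46.3985854 = 80.6646354 amu
The mass defect is 80.6646354 − 79.91652 = 0.7481154 amu.
Binding energy = Δm·c² = 0.7481154 × 931.5 MeV/amu = 696.869 MeV

696.9 MeV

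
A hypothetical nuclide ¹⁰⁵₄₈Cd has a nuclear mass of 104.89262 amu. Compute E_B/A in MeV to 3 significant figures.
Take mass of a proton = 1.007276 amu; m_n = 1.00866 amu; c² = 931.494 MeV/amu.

8.43 MeV/nucleon

The nucleus contains 48 protons and 105 − 48 = 57 neutrons.
Σm = 48·m_p + 57·m_n = 48.349248 + 57.49362 = 105.842868 amu
Δm = 105.842868 − 104.89262 = 0.950248 amu
Converting to energy: 0.950248 amu × 931.494 MeV/amu = 885.150 MeV
Per nucleon: 885.150 / 105 = 8.430 MeV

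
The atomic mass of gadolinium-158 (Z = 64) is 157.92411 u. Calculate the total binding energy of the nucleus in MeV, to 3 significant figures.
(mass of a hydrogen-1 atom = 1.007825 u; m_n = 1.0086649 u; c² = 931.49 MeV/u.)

Z = 64, so N = A − Z = 158 − 64 = 94.
Mass of separated nucleons = 64(1.007825) + 94(1.0086649) = 64.500800 + 94.8145006 = 159.3153006 u
Δm = 159.3153006 − 157.92411 = 1.3911906 u
E_B = 1.3911906 × 931.49 = 1295.88 MeV

1300 MeV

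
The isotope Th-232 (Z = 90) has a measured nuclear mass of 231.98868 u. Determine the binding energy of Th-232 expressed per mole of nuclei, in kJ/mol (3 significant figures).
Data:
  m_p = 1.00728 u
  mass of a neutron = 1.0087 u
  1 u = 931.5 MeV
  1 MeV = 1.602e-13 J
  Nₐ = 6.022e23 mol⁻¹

Total constituent mass: 90 × 1.00728 + 142 × 1.0087 = 233.89060 u
The mass defect is 233.89060 − 231.98868 = 1.90192 u.
Binding energy = Δm·c² = 1.90192 × 931.5 MeV/u = 1771.64 MeV
Per nucleus in joules: 1771.64 MeV × 1.602e-13 J/MeV = 2.8382e-10 J
Per mole: 2.8382e-10 J × 6.022e23 mol⁻¹ = 1.7092e+14 J/mol

1.71e+11 kJ/mol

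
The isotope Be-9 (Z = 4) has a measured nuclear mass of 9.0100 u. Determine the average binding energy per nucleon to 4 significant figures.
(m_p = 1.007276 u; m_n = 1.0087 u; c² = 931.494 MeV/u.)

6.479 MeV/nucleon

Total constituent mass: 4 × 1.007276 + 5 × 1.0087 = 9.072604 u
Mass defect Δm = 9.072604 − 9.0100 = 0.062604 u
Converting to energy: 0.062604 u × 931.494 MeV/u = 58.3153 MeV
BE/A = 58.3153 MeV / 9 = 6.479 MeV/nucleon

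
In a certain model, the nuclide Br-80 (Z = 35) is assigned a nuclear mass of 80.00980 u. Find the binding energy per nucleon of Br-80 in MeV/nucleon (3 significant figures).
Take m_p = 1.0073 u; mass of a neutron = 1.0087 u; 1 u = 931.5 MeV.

With 35 protons and 45 neutrons (A = 80):
Σm = 35·m_p + 45·m_n = 35.2555 + 45.3915 = 80.6470 u
Mass defect Δm = 80.6470 − 80.00980 = 0.63720 u
E_B = 0.63720 × 931.5 = 593.552 MeV
BE/A = 593.552 MeV / 80 = 7.419 MeV/nucleon

7.42 MeV/nucleon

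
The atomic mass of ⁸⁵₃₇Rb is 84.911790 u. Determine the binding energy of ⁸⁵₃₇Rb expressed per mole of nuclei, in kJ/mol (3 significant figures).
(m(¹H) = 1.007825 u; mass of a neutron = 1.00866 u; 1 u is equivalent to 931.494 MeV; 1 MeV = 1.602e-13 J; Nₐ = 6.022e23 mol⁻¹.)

7.13e+10 kJ/mol

Z = 37, so N = A − Z = 85 − 37 = 48.
Total constituent mass: 37 × 1.007825 + 48 × 1.00866 = 85.705205 u
Δm = 85.705205 − 84.911790 = 0.793415 u
Binding energy = Δm·c² = 0.793415 × 931.494 MeV/u = 739.061 MeV
Per nucleus in joules: 739.061 MeV × 1.602e-13 J/MeV = 1.1840e-10 J
Per mole: 1.1840e-10 J × 6.022e23 mol⁻¹ = 7.1300e+13 J/mol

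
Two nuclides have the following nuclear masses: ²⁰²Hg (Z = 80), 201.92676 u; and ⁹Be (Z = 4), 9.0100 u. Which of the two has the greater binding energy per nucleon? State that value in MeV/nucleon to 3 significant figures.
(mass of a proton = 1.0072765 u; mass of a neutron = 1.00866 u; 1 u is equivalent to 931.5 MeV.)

²⁰²Hg: Σm = 80(1.0072765) + 122(1.00866) = 203.6386400 u; Δm = 1.7118800 u; E_B = 1594.6 MeV; E_B/A = 7.894 MeV
⁹Be: Σm = 4(1.0072765) + 5(1.00866) = 9.0724060 u; Δm = 0.0624060 u; E_B = 58.131 MeV; E_B/A = 6.459 MeV
²⁰²Hg has the higher binding energy per nucleon, so it is the more tightly bound nucleus.

²⁰²Hg; 7.89 MeV/nucleon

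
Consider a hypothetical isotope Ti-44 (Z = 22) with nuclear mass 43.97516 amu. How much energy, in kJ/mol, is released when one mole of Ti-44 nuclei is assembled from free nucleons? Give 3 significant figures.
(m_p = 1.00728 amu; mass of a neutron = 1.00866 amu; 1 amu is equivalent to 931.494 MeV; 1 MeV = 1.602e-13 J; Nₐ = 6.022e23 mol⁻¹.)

3.37e+10 kJ/mol

The nucleus contains 22 protons and 44 − 22 = 22 neutrons.
Σm = 22·m_p + 22·m_n = 22.16016 + 22.19052 = 44.35068 amu
Mass defect Δm = 44.35068 − 43.97516 = 0.37552 amu
E_B = 0.37552 × 931.494 = 349.795 MeV
Per nucleus in joules: 349.795 MeV × 1.602e-13 J/MeV = 5.6037e-11 J
Per mole: 5.6037e-11 J × 6.022e23 mol⁻¹ = 3.3745e+13 J/mol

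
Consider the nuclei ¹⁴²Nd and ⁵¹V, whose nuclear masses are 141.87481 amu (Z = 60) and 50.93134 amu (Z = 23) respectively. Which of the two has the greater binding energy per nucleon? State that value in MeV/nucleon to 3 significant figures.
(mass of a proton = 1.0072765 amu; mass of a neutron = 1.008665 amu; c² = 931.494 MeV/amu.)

⁵¹V; 8.74 MeV/nucleon

¹⁴²Nd: Σm = 60(1.0072765) + 82(1.008665) = 143.1471200 amu; Δm = 1.2723100 amu; E_B = 1185.1 MeV; E_B/A = 8.346 MeV
⁵¹V: Σm = 23(1.0072765) + 28(1.008665) = 51.4099795 amu; Δm = 0.4786395 amu; E_B = 445.85 MeV; E_B/A = 8.742 MeV
⁵¹V has the higher binding energy per nucleon, so it is the more tightly bound nucleus.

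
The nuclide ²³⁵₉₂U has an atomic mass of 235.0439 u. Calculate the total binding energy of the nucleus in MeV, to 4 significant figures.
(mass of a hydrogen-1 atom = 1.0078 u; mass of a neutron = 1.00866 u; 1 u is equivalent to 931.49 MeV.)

1781 MeV

Z = 92, so N = A − Z = 235 − 92 = 143.
Mass of separated nucleons = 92(1.0078) + 143(1.00866) = 92.7176 + 144.23838 = 236.95598 u
Δm = 236.95598 − 235.0439 = 1.91208 u
Converting to energy: 1.91208 u × 931.49 MeV/u = 1781.08 MeV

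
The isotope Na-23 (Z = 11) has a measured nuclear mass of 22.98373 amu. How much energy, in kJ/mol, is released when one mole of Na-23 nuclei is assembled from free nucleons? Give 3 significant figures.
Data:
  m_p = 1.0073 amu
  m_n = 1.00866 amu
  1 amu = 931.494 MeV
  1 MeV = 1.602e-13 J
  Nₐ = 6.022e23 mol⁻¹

Total constituent mass: 11 × 1.0073 + 12 × 1.00866 = 23.18422 amu
The mass defect is 23.18422 − 22.98373 = 0.20049 amu.
Converting to energy: 0.20049 amu × 931.494 MeV/amu = 186.755 MeV
Per nucleus in joules: 186.755 MeV × 1.602e-13 J/MeV = 2.9918e-11 J
Per mole: 2.9918e-11 J × 6.022e23 mol⁻¹ = 1.8017e+13 J/mol

1.80e+10 kJ/mol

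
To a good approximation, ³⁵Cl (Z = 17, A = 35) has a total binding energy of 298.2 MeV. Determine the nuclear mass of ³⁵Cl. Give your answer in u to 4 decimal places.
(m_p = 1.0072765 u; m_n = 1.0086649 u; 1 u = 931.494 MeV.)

34.9595 u

Mass defect = 298.2 MeV / (931.494 MeV/u) = 0.320131 u
Constituent mass = 17(1.0072765) + 18(1.0086649) = 35.2796687 u
Nuclear mass = 35.2796687 − 0.320131 = 34.9595377 u ≈ 34.9595 u (to 4 decimal places)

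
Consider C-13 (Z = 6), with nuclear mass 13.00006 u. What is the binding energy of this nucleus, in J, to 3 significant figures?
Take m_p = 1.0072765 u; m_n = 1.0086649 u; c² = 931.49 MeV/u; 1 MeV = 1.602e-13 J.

1.56e-11 J

Z = 6, so N = A − Z = 13 − 6 = 7.
Σm = 6·m_p + 7·m_n = 6.0436590 + 7.0606543 = 13.1043133 u
Mass defect Δm = 13.1043133 − 13.00006 = 0.1042533 u
Binding energy = Δm·c² = 0.1042533 × 931.49 MeV/u = 97.1109 MeV
In joules: 97.1109 MeV × 1.602e-13 J/MeV = 1.5557e-11 J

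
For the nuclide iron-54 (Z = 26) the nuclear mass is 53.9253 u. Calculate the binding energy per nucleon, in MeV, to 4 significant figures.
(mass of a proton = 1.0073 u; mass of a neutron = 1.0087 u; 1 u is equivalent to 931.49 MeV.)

The nucleus contains 26 protons and 54 − 26 = 28 neutrons.
Σm = 26·m_p + 28·m_n = 26.1898 + 28.2436 = 54.4334 u
The mass defect is 54.4334 − 53.9253 = 0.5081 u.
Converting to energy: 0.5081 u × 931.49 MeV/u = 473.290 MeV
BE/A = 473.290 MeV / 54 = 8.765 MeV/nucleon

8.765 MeV/nucleon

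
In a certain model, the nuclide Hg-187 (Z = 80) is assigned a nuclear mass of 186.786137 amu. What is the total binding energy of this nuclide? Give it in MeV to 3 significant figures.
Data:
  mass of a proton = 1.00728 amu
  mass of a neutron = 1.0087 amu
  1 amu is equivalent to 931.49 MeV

1610 MeV

With 80 protons and 107 neutrons (A = 187):
Σm = 80·m_p + 107·m_n = 80.58240 + 107.9309 = 188.51330 amu
Δm = 188.51330 − 186.786137 = 1.727163 amu
E_B = 1.727163 × 931.49 = 1608.84 MeV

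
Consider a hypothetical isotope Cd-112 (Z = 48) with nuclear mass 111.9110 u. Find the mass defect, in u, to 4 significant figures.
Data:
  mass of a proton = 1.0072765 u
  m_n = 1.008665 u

With 48 protons and 64 neutrons (A = 112):
Σm = 48·m_p + 64·m_n = 48.3492720 + 64.554560 = 112.9038320 u
Δm = 112.9038320 − 111.9110 = 0.9928320 u

0.9928 u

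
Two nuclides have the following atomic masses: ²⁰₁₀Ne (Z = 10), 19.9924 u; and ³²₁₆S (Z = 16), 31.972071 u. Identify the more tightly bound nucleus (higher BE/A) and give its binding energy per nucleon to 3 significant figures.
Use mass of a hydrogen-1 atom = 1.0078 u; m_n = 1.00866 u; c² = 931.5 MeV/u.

³²₁₆S; 8.48 MeV/nucleon

²⁰₁₀Ne: Σm = 10(1.0078) + 10(1.00866) = 20.16460 u; Δm = 0.17220 u; E_B = 160.40 MeV; E_B/A = 8.020 MeV
³²₁₆S: Σm = 16(1.0078) + 16(1.00866) = 32.26336 u; Δm = 0.291289 u; E_B = 271.34 MeV; E_B/A = 8.479 MeV
³²₁₆S has the higher binding energy per nucleon, so it is the more tightly bound nucleus.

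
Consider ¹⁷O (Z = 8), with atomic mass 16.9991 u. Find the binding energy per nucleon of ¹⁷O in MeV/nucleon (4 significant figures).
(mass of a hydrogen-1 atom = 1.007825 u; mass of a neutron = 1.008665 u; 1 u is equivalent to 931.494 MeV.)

7.752 MeV/nucleon

Total constituent mass: 8 × 1.007825 + 9 × 1.008665 = 17.140585 u
Mass defect Δm = 17.140585 − 16.9991 = 0.141485 u
Binding energy = Δm·c² = 0.141485 × 931.494 MeV/u = 131.792 MeV
Per nucleon: 131.792 / 17 = 7.752 MeV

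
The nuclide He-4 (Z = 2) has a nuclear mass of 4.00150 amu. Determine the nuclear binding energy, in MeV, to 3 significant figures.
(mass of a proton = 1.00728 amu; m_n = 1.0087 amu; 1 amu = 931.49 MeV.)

The nucleus contains 2 protons and 4 − 2 = 2 neutrons.
Total constituent mass: 2 × 1.00728 + 2 × 1.0087 = 4.03196 amu
Mass defect Δm = 4.03196 − 4.00150 = 0.03046 amu
E_B = 0.03046 × 931.49 = 28.3732 MeV

28.4 MeV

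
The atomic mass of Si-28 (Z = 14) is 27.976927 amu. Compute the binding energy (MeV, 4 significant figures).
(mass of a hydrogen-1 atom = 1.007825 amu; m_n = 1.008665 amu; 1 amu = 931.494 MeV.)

Mass of separated nucleons = 14(1.007825) + 14(1.008665) = 14.109550 + 14.121310 = 28.230860 amu
The mass defect is 28.230860 − 27.976927 = 0.253933 amu.
Converting to energy: 0.253933 amu × 931.494 MeV/amu = 236.537 MeV

236.5 MeV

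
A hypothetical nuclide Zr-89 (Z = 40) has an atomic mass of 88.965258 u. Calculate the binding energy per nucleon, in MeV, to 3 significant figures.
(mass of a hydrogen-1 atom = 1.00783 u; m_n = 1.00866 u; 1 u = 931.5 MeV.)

8.08 MeV/nucleon

Mass of separated nucleons = 40(1.00783) + 49(1.00866) = 40.31320 + 49.42434 = 89.73754 u
Mass defect Δm = 89.73754 − 88.965258 = 0.772282 u
Binding energy = Δm·c² = 0.772282 × 931.5 MeV/u = 719.381 MeV
BE/A = 719.381 MeV / 89 = 8.083 MeV/nucleon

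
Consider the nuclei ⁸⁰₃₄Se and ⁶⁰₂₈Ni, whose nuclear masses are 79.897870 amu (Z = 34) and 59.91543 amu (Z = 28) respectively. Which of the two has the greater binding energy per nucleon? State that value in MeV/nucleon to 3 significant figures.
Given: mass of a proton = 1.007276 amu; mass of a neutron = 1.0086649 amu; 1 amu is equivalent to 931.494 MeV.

⁶⁰₂₈Ni; 8.78 MeV/nucleon

⁸⁰₃₄Se: Σm = 34(1.007276) + 46(1.0086649) = 80.6459694 amu; Δm = 0.7480994 amu; E_B = 696.85 MeV; E_B/A = 8.711 MeV
⁶⁰₂₈Ni: Σm = 28(1.007276) + 32(1.0086649) = 60.4810048 amu; Δm = 0.5655748 amu; E_B = 526.8295 MeV; E_B/A = 8.780 MeV
⁶⁰₂₈Ni has the higher binding energy per nucleon, so it is the more tightly bound nucleus.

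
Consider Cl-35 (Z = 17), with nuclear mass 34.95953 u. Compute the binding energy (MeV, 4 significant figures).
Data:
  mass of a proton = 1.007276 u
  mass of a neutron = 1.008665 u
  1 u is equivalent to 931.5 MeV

298.2 MeV

Z = 17, so N = A − Z = 35 − 17 = 18.
Σm = 17·m_p + 18·m_n = 17.123692 + 18.155970 = 35.279662 u
Mass defect Δm = 35.279662 − 34.95953 = 0.320132 u
Binding energy = Δm·c² = 0.320132 × 931.5 MeV/u = 298.203 MeV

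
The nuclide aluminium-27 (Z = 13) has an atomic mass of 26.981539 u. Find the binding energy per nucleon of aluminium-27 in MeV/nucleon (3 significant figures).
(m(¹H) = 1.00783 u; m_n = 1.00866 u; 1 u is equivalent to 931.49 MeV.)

Z = 13, so N = A − Z = 27 − 13 = 14.
Σm = 13·m(¹H) + 14·m_n = 13.10179 + 14.12124 = 27.22303 u
Mass defect Δm = 27.22303 − 26.981539 = 0.241491 u
Binding energy = Δm·c² = 0.241491 × 931.49 MeV/u = 224.946 MeV
Per nucleon: 224.946 / 27 = 8.331 MeV

8.33 MeV/nucleon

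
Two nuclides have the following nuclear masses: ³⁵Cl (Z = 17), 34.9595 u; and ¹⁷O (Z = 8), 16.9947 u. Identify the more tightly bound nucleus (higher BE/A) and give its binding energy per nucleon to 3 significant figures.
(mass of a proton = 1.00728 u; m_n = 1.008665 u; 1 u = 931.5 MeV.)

³⁵Cl: Σm = 17(1.00728) + 18(1.008665) = 35.279730 u; Δm = 0.320230 u; E_B = 298.29 MeV; E_B/A = 8.523 MeV
¹⁷O: Σm = 8(1.00728) + 9(1.008665) = 17.136225 u; Δm = 0.141525 u; E_B = 131.83 MeV; E_B/A = 7.7547 MeV
³⁵Cl has the higher binding energy per nucleon, so it is the more tightly bound nucleus.

³⁵Cl; 8.52 MeV/nucleon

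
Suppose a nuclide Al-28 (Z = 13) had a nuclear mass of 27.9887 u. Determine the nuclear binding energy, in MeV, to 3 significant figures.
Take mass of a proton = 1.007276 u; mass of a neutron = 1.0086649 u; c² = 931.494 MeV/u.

220 MeV

Σm = 13·m_p + 15·m_n = 13.094588 + 15.1299735 = 28.2245615 u
Mass defect Δm = 28.2245615 − 27.9887 = 0.2358615 u
Binding energy = Δm·c² = 0.2358615 × 931.494 MeV/u = 219.704 MeV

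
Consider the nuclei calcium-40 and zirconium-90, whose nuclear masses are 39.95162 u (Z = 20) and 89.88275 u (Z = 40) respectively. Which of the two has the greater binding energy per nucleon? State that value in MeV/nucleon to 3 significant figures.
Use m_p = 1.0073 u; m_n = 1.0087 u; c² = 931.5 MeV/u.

zirconium-90; 8.74 MeV/nucleon

calcium-40: Σm = 20(1.0073) + 20(1.0087) = 40.3200 u; Δm = 0.36838 u; E_B = 343.15 MeV; E_B/A = 8.579 MeV
zirconium-90: Σm = 40(1.0073) + 50(1.0087) = 90.7270 u; Δm = 0.84425 u; E_B = 786.42 MeV; E_B/A = 8.738 MeV
zirconium-90 has the higher binding energy per nucleon, so it is the more tightly bound nucleus.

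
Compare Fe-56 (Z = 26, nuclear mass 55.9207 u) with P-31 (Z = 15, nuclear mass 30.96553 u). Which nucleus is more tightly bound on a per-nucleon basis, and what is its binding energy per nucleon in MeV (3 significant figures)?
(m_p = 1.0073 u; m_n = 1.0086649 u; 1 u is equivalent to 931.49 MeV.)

Fe-56: Σm = 26(1.0073) + 30(1.0086649) = 56.4497470 u; Δm = 0.5290470 u; E_B = 492.80 MeV; E_B/A = 8.800 MeV
P-31: Σm = 15(1.0073) + 16(1.0086649) = 31.2481384 u; Δm = 0.2826084 u; E_B = 263.25 MeV; E_B/A = 8.492 MeV
Fe-56 has the higher binding energy per nucleon, so it is the more tightly bound nucleus.

Fe-56; 8.80 MeV/nucleon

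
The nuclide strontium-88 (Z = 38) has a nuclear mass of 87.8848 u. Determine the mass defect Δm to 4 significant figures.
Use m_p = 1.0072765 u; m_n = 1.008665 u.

0.8250 u

The nucleus contains 38 protons and 88 − 38 = 50 neutrons.
Σm = 38·m_p + 50·m_n = 38.2765070 + 50.433250 = 88.7097570 u
Δm = 88.7097570 − 87.8848 = 0.8249570 u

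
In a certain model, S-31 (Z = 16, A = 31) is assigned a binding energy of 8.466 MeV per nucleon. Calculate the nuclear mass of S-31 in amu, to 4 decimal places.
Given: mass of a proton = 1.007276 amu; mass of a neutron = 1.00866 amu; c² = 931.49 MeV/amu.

30.9646 amu

Total binding energy = 31 × 8.466 = 262.446 MeV
Mass defect = 262.446 MeV / (931.49 MeV/amu) = 0.281749 amu
Constituent mass = 16(1.007276) + 15(1.00866) = 31.246316 amu
Nuclear mass = 31.246316 − 0.281749 = 30.964567 amu ≈ 30.9646 amu (to 4 decimal places)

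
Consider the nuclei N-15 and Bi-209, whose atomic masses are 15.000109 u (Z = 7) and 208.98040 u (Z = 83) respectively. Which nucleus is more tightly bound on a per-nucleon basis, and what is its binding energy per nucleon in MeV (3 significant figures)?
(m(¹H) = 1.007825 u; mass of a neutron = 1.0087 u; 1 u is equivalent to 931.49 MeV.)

Bi-209; 7.87 MeV/nucleon

N-15: Σm = 7(1.007825) + 8(1.0087) = 15.124375 u; Δm = 0.124266 u; E_B = 115.75 MeV; E_B/A = 7.717 MeV
Bi-209: Σm = 83(1.007825) + 126(1.0087) = 210.745675 u; Δm = 1.765275 u; E_B = 1644.34 MeV; E_B/A = 7.868 MeV
Bi-209 has the higher binding energy per nucleon, so it is the more tightly bound nucleus.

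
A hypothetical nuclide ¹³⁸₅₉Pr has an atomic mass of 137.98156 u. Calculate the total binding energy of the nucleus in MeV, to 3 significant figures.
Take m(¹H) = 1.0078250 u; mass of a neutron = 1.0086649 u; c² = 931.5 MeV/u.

The nucleus contains 59 protons and 138 − 59 = 79 neutrons.
Σm = 59·m(¹H) + 79·m_n = 59.4616750 + 79.6845271 = 139.1462021 u
Δm = 139.1462021 − 137.98156 = 1.1646421 u
E_B = 1.1646421 × 931.5 = 1084.86 MeV

1080 MeV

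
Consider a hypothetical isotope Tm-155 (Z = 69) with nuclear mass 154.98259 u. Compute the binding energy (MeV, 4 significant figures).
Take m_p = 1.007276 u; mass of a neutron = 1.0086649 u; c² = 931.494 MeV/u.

Σm = 69·m_p + 86·m_n = 69.502044 + 86.7451814 = 156.2472254 u
Mass defect Δm = 156.2472254 − 154.98259 = 1.2646354 u
E_B = 1.2646354 × 931.494 = 1178.00 MeV

1178 MeV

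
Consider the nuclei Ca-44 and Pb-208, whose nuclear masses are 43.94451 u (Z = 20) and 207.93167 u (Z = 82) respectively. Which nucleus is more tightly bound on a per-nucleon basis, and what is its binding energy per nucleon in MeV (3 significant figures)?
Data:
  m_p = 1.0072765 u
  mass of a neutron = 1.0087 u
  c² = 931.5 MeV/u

Ca-44: Σm = 20(1.0072765) + 24(1.0087) = 44.3543300 u; Δm = 0.4098200 u; E_B = 381.75 MeV; E_B/A = 8.676 MeV
Pb-208: Σm = 82(1.0072765) + 126(1.0087) = 209.6928730 u; Δm = 1.7612030 u; E_B = 1640.56 MeV; E_B/A = 7.887 MeV
Ca-44 has the higher binding energy per nucleon, so it is the more tightly bound nucleus.

Ca-44; 8.68 MeV/nucleon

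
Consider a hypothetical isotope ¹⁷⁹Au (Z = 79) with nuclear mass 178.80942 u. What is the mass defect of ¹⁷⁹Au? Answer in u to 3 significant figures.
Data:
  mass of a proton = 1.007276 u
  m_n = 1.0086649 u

With 79 protons and 100 neutrons (A = 179):
Total constituent mass: 79 × 1.007276 + 100 × 1.0086649 = 180.4412940 u
The mass defect is 180.4412940 − 178.80942 = 1.6318740 u.

1.63 u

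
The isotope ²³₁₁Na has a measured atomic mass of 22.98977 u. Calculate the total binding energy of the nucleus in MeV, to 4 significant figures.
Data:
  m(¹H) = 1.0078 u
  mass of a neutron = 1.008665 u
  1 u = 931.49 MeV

The nucleus contains 11 protons and 23 − 11 = 12 neutrons.
Total constituent mass: 11 × 1.0078 + 12 × 1.008665 = 23.189780 u
Δm = 23.189780 − 22.98977 = 0.200010 u
Binding energy = Δm·c² = 0.200010 × 931.49 MeV/u = 186.307 MeV

186.3 MeV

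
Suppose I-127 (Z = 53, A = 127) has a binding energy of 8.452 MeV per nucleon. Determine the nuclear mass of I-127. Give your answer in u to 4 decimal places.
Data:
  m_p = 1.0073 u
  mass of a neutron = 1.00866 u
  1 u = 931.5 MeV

Total binding energy = 127 × 8.452 = 1073.404 MeV
Mass defect = 1073.404 MeV / (931.5 MeV/u) = 1.152339 u
Constituent mass = 53(1.0073) + 74(1.00866) = 128.02774 u
Nuclear mass = 128.02774 − 1.152339 = 126.875401 u ≈ 126.8754 u (to 4 decimal places)

126.8754 u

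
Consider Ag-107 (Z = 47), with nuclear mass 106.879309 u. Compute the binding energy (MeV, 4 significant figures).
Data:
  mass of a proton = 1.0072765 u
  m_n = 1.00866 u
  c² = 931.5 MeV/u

915.0 MeV

Z = 47, so N = A − Z = 107 − 47 = 60.
Σm = 47·m_p + 60·m_n = 47.3419955 + 60.51960 = 107.8615955 u
Mass defect Δm = 107.8615955 − 106.879309 = 0.9822865 u
Binding energy = Δm·c² = 0.9822865 × 931.5 MeV/u = 915.000 MeV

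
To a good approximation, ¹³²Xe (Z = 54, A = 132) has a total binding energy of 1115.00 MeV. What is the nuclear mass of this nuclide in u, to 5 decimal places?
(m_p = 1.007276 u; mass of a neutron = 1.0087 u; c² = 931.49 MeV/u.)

Mass defect = 1115.00 MeV / (931.49 MeV/u) = 1.1970069 u
Constituent mass = 54(1.007276) + 78(1.0087) = 133.071504 u
Nuclear mass = 133.071504 − 1.1970069 = 131.8744971 u ≈ 131.87450 u (to 5 decimal places)

131.87450 u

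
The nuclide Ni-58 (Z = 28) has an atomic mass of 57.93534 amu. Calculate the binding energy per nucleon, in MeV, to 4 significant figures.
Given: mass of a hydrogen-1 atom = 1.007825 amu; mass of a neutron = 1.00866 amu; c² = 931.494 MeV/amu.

With 28 protons and 30 neutrons (A = 58):
Mass of separated nucleons = 28(1.007825) + 30(1.00866) = 28.219100 + 30.25980 = 58.478900 amu
Mass defect Δm = 58.478900 − 57.93534 = 0.543560 amu
E_B = 0.543560 × 931.494 = 506.323 MeV
BE/A = 506.323 MeV / 58 = 8.730 MeV/nucleon

8.730 MeV/nucleon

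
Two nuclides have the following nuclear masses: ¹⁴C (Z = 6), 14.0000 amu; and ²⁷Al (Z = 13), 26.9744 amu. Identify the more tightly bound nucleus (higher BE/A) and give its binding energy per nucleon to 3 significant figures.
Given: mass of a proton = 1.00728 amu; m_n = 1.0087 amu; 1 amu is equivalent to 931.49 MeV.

¹⁴C: Σm = 6(1.00728) + 8(1.0087) = 14.11328 amu; Δm = 0.11328 amu; E_B = 105.52 MeV; E_B/A = 7.537 MeV
²⁷Al: Σm = 13(1.00728) + 14(1.0087) = 27.21644 amu; Δm = 0.24204 amu; E_B = 225.46 MeV; E_B/A = 8.350 MeV
²⁷Al has the higher binding energy per nucleon, so it is the more tightly bound nucleus.

²⁷Al; 8.35 MeV/nucleon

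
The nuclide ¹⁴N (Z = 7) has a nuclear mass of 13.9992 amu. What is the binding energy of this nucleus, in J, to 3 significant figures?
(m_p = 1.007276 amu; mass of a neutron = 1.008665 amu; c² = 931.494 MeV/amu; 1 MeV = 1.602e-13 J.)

1.68e-11 J

Z = 7, so N = A − Z = 14 − 7 = 7.
Mass of separated nucleons = 7(1.007276) + 7(1.008665) = 7.050932 + 7.060655 = 14.111587 amu
Mass defect Δm = 14.111587 − 13.9992 = 0.112387 amu
E_B = 0.112387 × 931.494 = 104.688 MeV
In joules: 104.688 MeV × 1.602e-13 J/MeV = 1.6771e-11 J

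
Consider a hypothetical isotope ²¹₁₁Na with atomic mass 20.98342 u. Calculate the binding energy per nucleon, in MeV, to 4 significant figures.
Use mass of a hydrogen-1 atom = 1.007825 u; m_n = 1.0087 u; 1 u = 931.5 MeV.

8.413 MeV/nucleon

Z = 11, so N = A − Z = 21 − 11 = 10.
Σm = 11·m(¹H) + 10·m_n = 11.086075 + 10.0870 = 21.173075 u
Δm = 21.173075 − 20.98342 = 0.189655 u
Binding energy = Δm·c² = 0.189655 × 931.5 MeV/u = 176.664 MeV
BE/A = 176.664 MeV / 21 = 8.413 MeV/nucleon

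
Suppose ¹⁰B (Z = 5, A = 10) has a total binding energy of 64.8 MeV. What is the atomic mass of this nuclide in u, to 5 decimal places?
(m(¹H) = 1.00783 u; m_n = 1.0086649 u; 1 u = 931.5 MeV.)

10.01291 u

Mass defect = 64.8 MeV / (931.5 MeV/u) = 0.0695652 u
Constituent mass = 5(1.00783) + 5(1.0086649) = 10.0824745 u
Atomic mass = 10.0824745 − 0.0695652 = 10.0129093 u ≈ 10.01291 u (to 5 decimal places)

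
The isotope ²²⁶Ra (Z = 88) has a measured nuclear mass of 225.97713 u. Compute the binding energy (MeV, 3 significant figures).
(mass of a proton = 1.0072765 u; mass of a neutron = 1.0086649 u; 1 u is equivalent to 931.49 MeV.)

1730 MeV

Total constituent mass: 88 × 1.0072765 + 138 × 1.0086649 = 227.8360882 u
Mass defect Δm = 227.8360882 − 225.97713 = 1.8589582 u
Converting to energy: 1.8589582 u × 931.49 MeV/u = 1731.60 MeV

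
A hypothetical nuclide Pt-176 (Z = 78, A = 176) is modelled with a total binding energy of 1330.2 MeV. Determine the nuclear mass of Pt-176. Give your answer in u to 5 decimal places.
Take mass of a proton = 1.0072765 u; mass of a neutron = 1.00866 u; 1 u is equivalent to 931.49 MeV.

Mass defect = 1330.2 MeV / (931.49 MeV/u) = 1.4280347 u
Constituent mass = 78(1.0072765) + 98(1.00866) = 177.4162470 u
Nuclear mass = 177.4162470 − 1.4280347 = 175.9882123 u ≈ 175.98821 u (to 5 decimal places)

175.98821 u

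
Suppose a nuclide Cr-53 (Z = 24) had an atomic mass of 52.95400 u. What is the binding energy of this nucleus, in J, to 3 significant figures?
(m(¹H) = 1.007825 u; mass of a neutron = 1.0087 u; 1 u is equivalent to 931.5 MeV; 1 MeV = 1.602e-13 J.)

7.25e-11 J

Z = 24, so N = A − Z = 53 − 24 = 29.
Mass of separated nucleons = 24(1.007825) + 29(1.0087) = 24.187800 + 29.2523 = 53.440100 u
The mass defect is 53.440100 − 52.95400 = 0.486100 u.
E_B = 0.486100 × 931.5 = 452.802 MeV
In joules: 452.802 MeV × 1.602e-13 J/MeV = 7.2539e-11 J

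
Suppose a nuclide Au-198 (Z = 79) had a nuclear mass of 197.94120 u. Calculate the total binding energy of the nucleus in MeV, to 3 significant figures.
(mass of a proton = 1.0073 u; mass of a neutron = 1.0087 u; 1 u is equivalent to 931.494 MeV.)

The nucleus contains 79 protons and 198 − 79 = 119 neutrons.
Mass of separated nucleons = 79(1.0073) + 119(1.0087) = 79.5767 + 120.0353 = 199.6120 u
Mass defect Δm = 199.6120 − 197.94120 = 1.67080 u
Converting to energy: 1.67080 u × 931.494 MeV/u = 1556.34 MeV

1560 MeV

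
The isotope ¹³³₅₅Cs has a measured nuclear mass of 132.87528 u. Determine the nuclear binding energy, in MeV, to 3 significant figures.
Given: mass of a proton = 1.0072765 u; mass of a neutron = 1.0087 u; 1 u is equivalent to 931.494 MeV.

1120 MeV

The nucleus contains 55 protons and 133 − 55 = 78 neutrons.
Mass of separated nucleons = 55(1.0072765) + 78(1.0087) = 55.4002075 + 78.6786 = 134.0788075 u
Mass defect Δm = 134.0788075 − 132.87528 = 1.2035275 u
Converting to energy: 1.2035275 u × 931.494 MeV/u = 1121.08 MeV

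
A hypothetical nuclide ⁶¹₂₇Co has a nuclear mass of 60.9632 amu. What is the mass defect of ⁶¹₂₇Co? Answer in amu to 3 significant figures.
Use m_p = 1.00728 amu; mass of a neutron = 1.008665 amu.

The nucleus contains 27 protons and 61 − 27 = 34 neutrons.
Σm = 27·m_p + 34·m_n = 27.19656 + 34.294610 = 61.491170 amu
Δm = 61.491170 − 60.9632 = 0.527970 amu

0.528 amu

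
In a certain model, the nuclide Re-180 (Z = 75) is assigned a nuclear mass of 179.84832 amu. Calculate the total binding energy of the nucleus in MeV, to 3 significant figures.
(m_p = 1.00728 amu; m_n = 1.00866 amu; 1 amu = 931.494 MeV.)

1500 MeV

Total constituent mass: 75 × 1.00728 + 105 × 1.00866 = 181.45530 amu
Mass defect Δm = 181.45530 − 179.84832 = 1.60698 amu
Converting to energy: 1.60698 amu × 931.494 MeV/amu = 1496.89 MeV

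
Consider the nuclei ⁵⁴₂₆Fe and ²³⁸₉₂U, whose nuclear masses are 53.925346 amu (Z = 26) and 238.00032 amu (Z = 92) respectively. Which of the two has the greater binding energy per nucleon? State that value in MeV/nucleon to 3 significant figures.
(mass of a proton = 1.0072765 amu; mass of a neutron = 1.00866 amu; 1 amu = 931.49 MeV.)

⁵⁴₂₆Fe: Σm = 26(1.0072765) + 28(1.00866) = 54.4316690 amu; Δm = 0.5063230 amu; E_B = 471.63 MeV; E_B/A = 8.734 MeV
²³⁸₉₂U: Σm = 92(1.0072765) + 146(1.00866) = 239.9337980 amu; Δm = 1.9334780 amu; E_B = 1801.0 MeV; E_B/A = 7.567 MeV
⁵⁴₂₆Fe has the higher binding energy per nucleon, so it is the more tightly bound nucleus.

⁵⁴₂₆Fe; 8.73 MeV/nucleon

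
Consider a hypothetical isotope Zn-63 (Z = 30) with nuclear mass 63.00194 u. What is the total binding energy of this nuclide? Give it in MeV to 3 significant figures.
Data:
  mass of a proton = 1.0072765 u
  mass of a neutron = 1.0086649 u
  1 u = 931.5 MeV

468 MeV

The nucleus contains 30 protons and 63 − 30 = 33 neutrons.
Total constituent mass: 30 × 1.0072765 + 33 × 1.0086649 = 63.5042367 u
Mass defect Δm = 63.5042367 − 63.00194 = 0.5022967 u
Converting to energy: 0.5022967 u × 931.5 MeV/u = 467.889 MeV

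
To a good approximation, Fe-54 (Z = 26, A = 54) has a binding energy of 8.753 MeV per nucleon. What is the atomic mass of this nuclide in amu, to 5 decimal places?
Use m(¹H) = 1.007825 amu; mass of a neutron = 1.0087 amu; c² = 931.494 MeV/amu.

53.93963 amu

Total binding energy = 54 × 8.753 = 472.662 MeV
Mass defect = 472.662 MeV / (931.494 MeV/amu) = 0.5074236 amu
Constituent mass = 26(1.007825) + 28(1.0087) = 54.447050 amu
Atomic mass = 54.447050 − 0.5074236 = 53.9396264 amu ≈ 53.93963 amu (to 5 decimal places)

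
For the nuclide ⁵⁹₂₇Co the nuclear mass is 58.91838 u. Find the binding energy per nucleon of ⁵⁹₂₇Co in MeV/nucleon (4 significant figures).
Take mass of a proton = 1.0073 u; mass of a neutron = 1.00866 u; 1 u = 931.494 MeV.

8.776 MeV/nucleon

Mass of separated nucleons = 27(1.0073) + 32(1.00866) = 27.1971 + 32.27712 = 59.47422 u
Δm = 59.47422 − 58.91838 = 0.55584 u
Binding energy = Δm·c² = 0.55584 × 931.494 MeV/u = 517.762 MeV
BE/A = 517.762 MeV / 59 = 8.776 MeV/nucleon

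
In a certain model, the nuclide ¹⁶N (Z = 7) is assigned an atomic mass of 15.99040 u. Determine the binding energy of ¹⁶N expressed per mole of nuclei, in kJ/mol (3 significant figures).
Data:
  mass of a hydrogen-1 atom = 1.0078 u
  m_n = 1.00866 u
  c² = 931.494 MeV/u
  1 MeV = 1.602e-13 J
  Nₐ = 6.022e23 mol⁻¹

1.28e+10 kJ/mol

Z = 7, so N = A − Z = 16 − 7 = 9.
Σm = 7·m(¹H) + 9·m_n = 7.0546 + 9.07794 = 16.13254 u
Δm = 16.13254 − 15.99040 = 0.14214 u
Converting to energy: 0.14214 u × 931.494 MeV/u = 132.403 MeV
Per nucleus in joules: 132.403 MeV × 1.602e-13 J/MeV = 2.1211e-11 J
Per mole: 2.1211e-11 J × 6.022e23 mol⁻¹ = 1.2773e+13 J/mol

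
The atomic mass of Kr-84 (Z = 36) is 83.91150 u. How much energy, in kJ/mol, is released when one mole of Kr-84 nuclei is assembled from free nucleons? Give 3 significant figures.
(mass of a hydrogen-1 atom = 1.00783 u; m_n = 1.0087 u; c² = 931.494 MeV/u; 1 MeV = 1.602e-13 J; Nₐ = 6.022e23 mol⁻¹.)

7.08e+10 kJ/mol

Mass of separated nucleons = 36(1.00783) + 48(1.0087) = 36.28188 + 48.4176 = 84.69948 u
The mass defect is 84.69948 − 83.91150 = 0.78798 u.
Converting to energy: 0.78798 u × 931.494 MeV/u = 733.999 MeV
Per nucleus in joules: 733.999 MeV × 1.602e-13 J/MeV = 1.1759e-10 J
Per mole: 1.1759e-10 J × 6.022e23 mol⁻¹ = 7.0813e+13 J/mol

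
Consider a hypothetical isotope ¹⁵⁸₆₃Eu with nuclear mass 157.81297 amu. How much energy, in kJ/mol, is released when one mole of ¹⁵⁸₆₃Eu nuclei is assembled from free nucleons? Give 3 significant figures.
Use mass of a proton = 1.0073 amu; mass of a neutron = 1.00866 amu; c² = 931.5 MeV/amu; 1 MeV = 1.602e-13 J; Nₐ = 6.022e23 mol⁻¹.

With 63 protons and 95 neutrons (A = 158):
Mass of separated nucleons = 63(1.0073) + 95(1.00866) = 63.4599 + 95.82270 = 159.28260 amu
Mass defect Δm = 159.28260 − 157.81297 = 1.46963 amu
Converting to energy: 1.46963 amu × 931.5 MeV/amu = 1368.96 MeV
Per nucleus in joules: 1368.96 MeV × 1.602e-13 J/MeV = 2.1931e-10 J
Per mole: 2.1931e-10 J × 6.022e23 mol⁻¹ = 1.3207e+14 J/mol

1.32e+11 kJ/mol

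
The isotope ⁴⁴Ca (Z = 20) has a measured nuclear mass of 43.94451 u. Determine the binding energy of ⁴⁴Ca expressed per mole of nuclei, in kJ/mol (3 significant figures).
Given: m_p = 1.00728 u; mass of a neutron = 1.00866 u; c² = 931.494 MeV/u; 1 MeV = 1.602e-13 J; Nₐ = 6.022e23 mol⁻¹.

3.67e+10 kJ/mol

Z = 20, so N = A − Z = 44 − 20 = 24.
Total constituent mass: 20 × 1.00728 + 24 × 1.00866 = 44.35344 u
The mass defect is 44.35344 − 43.94451 = 0.40893 u.
E_B = 0.40893 × 931.494 = 380.916 MeV
Per nucleus in joules: 380.916 MeV × 1.602e-13 J/MeV = 6.1023e-11 J
Per mole: 6.1023e-11 J × 6.022e23 mol⁻¹ = 3.6748e+13 J/mol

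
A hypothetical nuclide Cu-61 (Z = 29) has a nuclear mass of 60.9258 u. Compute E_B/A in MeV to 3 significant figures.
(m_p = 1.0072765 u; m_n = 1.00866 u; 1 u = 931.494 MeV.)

8.59 MeV/nucleon

Σm = 29·m_p + 32·m_n = 29.2110185 + 32.27712 = 61.4881385 u
Mass defect Δm = 61.4881385 − 60.9258 = 0.5623385 u
Converting to energy: 0.5623385 u × 931.494 MeV/u = 523.815 MeV
Per nucleon: 523.815 / 61 = 8.587 MeV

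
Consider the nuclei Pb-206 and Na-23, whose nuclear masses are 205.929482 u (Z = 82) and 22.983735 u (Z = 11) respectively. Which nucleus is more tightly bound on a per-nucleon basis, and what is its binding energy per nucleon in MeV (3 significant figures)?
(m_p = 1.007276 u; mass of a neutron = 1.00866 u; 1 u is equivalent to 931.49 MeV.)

Na-23; 8.11 MeV/nucleon

Pb-206: Σm = 82(1.007276) + 124(1.00866) = 207.670472 u; Δm = 1.740990 u; E_B = 1621.7 MeV; E_B/A = 7.872 MeV
Na-23: Σm = 11(1.007276) + 12(1.00866) = 23.183956 u; Δm = 0.200221 u; E_B = 186.50 MeV; E_B/A = 8.109 MeV
Na-23 has the higher binding energy per nucleon, so it is the more tightly bound nucleus.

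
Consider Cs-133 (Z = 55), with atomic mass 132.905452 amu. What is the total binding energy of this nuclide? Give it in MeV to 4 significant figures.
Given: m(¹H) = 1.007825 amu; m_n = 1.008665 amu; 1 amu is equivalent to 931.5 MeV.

1119 MeV

Σm = 55·m(¹H) + 78·m_n = 55.430375 + 78.675870 = 134.106245 amu
Mass defect Δm = 134.106245 − 132.905452 = 1.200793 amu
E_B = 1.200793 × 931.5 = 1118.54 MeV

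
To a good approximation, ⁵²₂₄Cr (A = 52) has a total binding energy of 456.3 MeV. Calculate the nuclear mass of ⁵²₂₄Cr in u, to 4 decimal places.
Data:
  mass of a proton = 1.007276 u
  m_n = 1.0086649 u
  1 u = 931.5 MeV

Mass defect = 456.3 MeV / (931.5 MeV/u) = 0.489855 u
Constituent mass = 24(1.007276) + 28(1.0086649) = 52.4172412 u
Nuclear mass = 52.4172412 − 0.489855 = 51.9273862 u ≈ 51.9274 u (to 4 decimal places)

51.9274 u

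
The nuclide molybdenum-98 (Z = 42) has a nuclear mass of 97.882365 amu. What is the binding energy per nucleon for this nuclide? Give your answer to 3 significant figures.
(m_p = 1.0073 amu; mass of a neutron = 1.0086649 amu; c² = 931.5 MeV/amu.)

Σm = 42·m_p + 56·m_n = 42.3066 + 56.4852344 = 98.7918344 amu
Δm = 98.7918344 − 97.882365 = 0.9094694 amu
Binding energy = Δm·c² = 0.9094694 × 931.5 MeV/amu = 847.171 MeV
Per nucleon: 847.171 / 98 = 8.6446 MeV

8.64 MeV/nucleon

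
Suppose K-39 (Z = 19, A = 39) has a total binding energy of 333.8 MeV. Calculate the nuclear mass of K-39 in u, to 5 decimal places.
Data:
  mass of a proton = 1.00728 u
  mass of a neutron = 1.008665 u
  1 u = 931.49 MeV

38.95327 u

Mass defect = 333.8 MeV / (931.49 MeV/u) = 0.3583506 u
Constituent mass = 19(1.00728) + 20(1.008665) = 39.311620 u
Nuclear mass = 39.311620 − 0.3583506 = 38.9532694 u ≈ 38.95327 u (to 5 decimal places)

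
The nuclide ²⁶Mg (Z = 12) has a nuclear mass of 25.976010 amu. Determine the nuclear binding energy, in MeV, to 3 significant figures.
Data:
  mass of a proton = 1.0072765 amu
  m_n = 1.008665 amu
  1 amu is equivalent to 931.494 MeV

217 MeV

With 12 protons and 14 neutrons (A = 26):
Total constituent mass: 12 × 1.0072765 + 14 × 1.008665 = 26.2086280 amu
Mass defect Δm = 26.2086280 − 25.976010 = 0.2326180 amu
Binding energy = Δm·c² = 0.2326180 × 931.494 MeV/amu = 216.682 MeV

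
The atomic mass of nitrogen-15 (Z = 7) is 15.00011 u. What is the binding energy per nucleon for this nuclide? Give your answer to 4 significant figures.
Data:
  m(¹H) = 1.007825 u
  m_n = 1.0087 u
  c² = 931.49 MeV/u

Total constituent mass: 7 × 1.007825 + 8 × 1.0087 = 15.124375 u
Mass defect Δm = 15.124375 − 15.00011 = 0.124265 u
Converting to energy: 0.124265 u × 931.49 MeV/u = 115.752 MeV
Dividing by A = 15 gives 7.717 MeV per nucleon.

7.717 MeV/nucleon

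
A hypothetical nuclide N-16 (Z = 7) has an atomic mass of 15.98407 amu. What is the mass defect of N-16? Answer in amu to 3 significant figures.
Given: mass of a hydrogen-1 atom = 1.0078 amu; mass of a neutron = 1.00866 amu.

Z = 7, so N = A − Z = 16 − 7 = 9.
Mass of separated nucleons = 7(1.0078) + 9(1.00866) = 7.0546 + 9.07794 = 16.13254 amu
Δm = 16.13254 − 15.98407 = 0.14847 amu

0.148 amu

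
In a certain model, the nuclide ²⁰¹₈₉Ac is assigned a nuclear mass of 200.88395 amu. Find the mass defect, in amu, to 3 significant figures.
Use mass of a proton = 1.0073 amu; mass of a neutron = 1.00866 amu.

1.74 amu

The nucleus contains 89 protons and 201 − 89 = 112 neutrons.
Σm = 89·m_p + 112·m_n = 89.6497 + 112.96992 = 202.61962 amu
The mass defect is 202.61962 − 200.88395 = 1.73567 amu.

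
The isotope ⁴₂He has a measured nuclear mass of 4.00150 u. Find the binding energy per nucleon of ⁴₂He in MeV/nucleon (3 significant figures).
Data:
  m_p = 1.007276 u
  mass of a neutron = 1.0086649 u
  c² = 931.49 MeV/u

Mass of separated nucleons = 2(1.007276) + 2(1.0086649) = 2.014552 + 2.0173298 = 4.0318818 u
Mass defect Δm = 4.0318818 − 4.00150 = 0.0303818 u
Converting to energy: 0.0303818 u × 931.49 MeV/u = 28.3003 MeV
Dividing by A = 4 gives 7.075 MeV per nucleon.

7.08 MeV/nucleon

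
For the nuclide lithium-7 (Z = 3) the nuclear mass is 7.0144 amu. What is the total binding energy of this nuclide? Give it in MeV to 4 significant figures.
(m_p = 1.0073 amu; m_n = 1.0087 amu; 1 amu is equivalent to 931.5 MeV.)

39.40 MeV

Σm = 3·m_p + 4·m_n = 3.0219 + 4.0348 = 7.0567 amu
The mass defect is 7.0567 − 7.0144 = 0.0423 amu.
Binding energy = Δm·c² = 0.0423 × 931.5 MeV/amu = 39.4025 MeV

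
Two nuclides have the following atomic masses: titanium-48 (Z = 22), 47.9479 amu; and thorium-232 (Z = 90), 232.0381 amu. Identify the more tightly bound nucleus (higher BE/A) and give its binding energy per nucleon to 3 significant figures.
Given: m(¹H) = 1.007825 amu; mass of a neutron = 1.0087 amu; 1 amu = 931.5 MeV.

titanium-48; 8.74 MeV/nucleon

titanium-48: Σm = 22(1.007825) + 26(1.0087) = 48.398350 amu; Δm = 0.450450 amu; E_B = 419.594 MeV; E_B/A = 8.742 MeV
thorium-232: Σm = 90(1.007825) + 142(1.0087) = 233.939650 amu; Δm = 1.901550 amu; E_B = 1771.3 MeV; E_B/A = 7.6349 MeV
titanium-48 has the higher binding energy per nucleon, so it is the more tightly bound nucleus.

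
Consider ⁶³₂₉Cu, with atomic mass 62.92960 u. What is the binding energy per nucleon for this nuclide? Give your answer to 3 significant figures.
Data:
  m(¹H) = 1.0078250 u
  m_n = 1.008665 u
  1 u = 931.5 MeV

Σm = 29·m(¹H) + 34·m_n = 29.2269250 + 34.294610 = 63.5215350 u
The mass defect is 63.5215350 − 62.92960 = 0.5919350 u.
Converting to energy: 0.5919350 u × 931.5 MeV/u = 551.387 MeV
Per nucleon: 551.387 / 63 = 8.752 MeV

8.75 MeV/nucleon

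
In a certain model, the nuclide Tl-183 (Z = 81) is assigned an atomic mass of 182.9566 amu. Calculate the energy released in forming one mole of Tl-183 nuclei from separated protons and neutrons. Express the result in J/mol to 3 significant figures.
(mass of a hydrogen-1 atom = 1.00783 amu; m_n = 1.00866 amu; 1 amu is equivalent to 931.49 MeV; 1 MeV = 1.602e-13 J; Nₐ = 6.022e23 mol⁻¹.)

Mass of separated nucleons = 81(1.00783) + 102(1.00866) = 81.63423 + 102.88332 = 184.51755 amu
The mass defect is 184.51755 − 182.9566 = 1.56095 amu.
E_B = 1.56095 × 931.49 = 1454.01 MeV
Per nucleus in joules: 1454.01 MeV × 1.602e-13 J/MeV = 2.3293e-10 J
Per mole: 2.3293e-10 J × 6.022e23 mol⁻¹ = 1.4027e+14 J/mol

1.40e+14 J/mol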